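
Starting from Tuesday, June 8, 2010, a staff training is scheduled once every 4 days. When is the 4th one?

The 4th occurrence is 3 intervals after the first: 3 × 4 = 12 days after June 8, 2010.
12 days later is June 20, 2010.

June 20, 2010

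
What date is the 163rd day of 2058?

Jan has 31 days (163 − 31 = 132 remain).
Feb has 28 days (132 − 28 = 104 remain).
Mar has 31 days (104 − 31 = 73 remain).
Apr has 30 days (73 − 30 = 43 remain).
May has 31 days (43 − 31 = 12 remain).
12 into Jun → Jun 12.

Jun 12, 2058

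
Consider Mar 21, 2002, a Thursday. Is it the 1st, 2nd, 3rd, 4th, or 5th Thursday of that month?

Day 21 falls in week ⌈21/7⌉ of the month.
Days 1–7 hold the 1st Thursday, 8–14 the 2nd, 15–21 the 3rd, 22–28 the 4th, 29–31 the 5th.
21 is in the range for the 3rd.

3rd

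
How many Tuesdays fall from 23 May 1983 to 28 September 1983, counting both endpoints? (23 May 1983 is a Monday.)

19

23 May 1983 is a Monday; the first Tuesday on or after it is 24 May 1983 (1 day later).
From 24 May 1983 to 28 September 1983: 7 + 30 + 31 + 31 + 28 = 127 days (rest of May, June, July, August, September).
127 ÷ 7 = 18 full weeks with remainder 1, so 18 more Tuesdays after the first → 19.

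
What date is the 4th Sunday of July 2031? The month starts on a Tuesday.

July 27, 2031

July 2031 begins on a Tuesday, so the first Sunday is July 6 (5 days later).
The 4th Sunday is 3 weeks later: 6 + 21 = 27.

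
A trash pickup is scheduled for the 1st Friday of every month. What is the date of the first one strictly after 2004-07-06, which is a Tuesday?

2004-08-06

July 2004 starts on a Thursday, so its 1st Friday is 2004-07-02 (1 day in).
That is not after 2004-07-06, so look at August 2004.
August 2004 starts on a Sunday, so its 1st Friday is 2004-08-06 (5 days in).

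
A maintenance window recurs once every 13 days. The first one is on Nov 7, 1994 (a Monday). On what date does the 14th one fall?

The 14th occurrence is 13 intervals after the first: 13 × 13 = 169 days after Nov 7, 1994.
Nov has 30 days — 23 days to the end of Nov leaves 146.
Dec has 31 days (115 left).
Jan has 31 days (84 left).
Feb has 28 days (56 left).
Mar has 31 days (25 left).
25 days into Apr → Apr 25, 1995.

Apr 25, 1995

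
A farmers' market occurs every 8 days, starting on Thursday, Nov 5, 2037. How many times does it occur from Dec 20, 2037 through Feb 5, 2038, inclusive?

6

Occurrences land 8·i days after Nov 5, 2037 for i = 0, 1, 2, …
Dec 20, 2037 is 45 days after the start; 45 ÷ 8 = 5 remainder 5; since the remainder is 5, round up to i = 6. First occurrence in the window: #7 on Dec 23, 2037 (6×8 = 48 days in).
Feb 5, 2038 is 92 days after the start; 92 ÷ 8 = 11 remainder 4. Last occurrence in the window: #12 on Feb 1, 2038.
Occurrences #7 through #12: 6 in total.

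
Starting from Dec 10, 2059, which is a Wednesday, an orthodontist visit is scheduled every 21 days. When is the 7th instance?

The 7th occurrence is 6 intervals after the first: 6 × 21 = 126 days after Dec 10, 2059.
Dec has 31 days — 21 days to the end of Dec leaves 105.
Jan has 31 days (74 left).
Feb has 29 days (45 left).
Mar has 31 days (14 left).
14 days into Apr → Apr 14, 2060.

Apr 14, 2060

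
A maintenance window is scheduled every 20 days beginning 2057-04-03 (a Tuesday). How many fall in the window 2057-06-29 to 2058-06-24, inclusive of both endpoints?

18

Occurrences land 20·i days after 2057-04-03 for i = 0, 1, 2, …
2057-06-29 is 87 days after the start; 87 ÷ 20 = 4 remainder 7; since the remainder is 7, round up to i = 5. First occurrence in the window: #6 on 2057-07-12 (5×20 = 100 days in).
2058-06-24 is 447 days after the start; 447 ÷ 20 = 22 remainder 7. Last occurrence in the window: #23 on 2058-06-17.
Occurrences #6 through #23: 18 in total.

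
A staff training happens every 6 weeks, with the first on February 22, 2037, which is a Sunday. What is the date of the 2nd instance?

The 2nd occurrence is 1 interval after the first: 1 × 42 = 42 days after February 22, 2037.
February has 28 days — 6 days to the end of February leaves 36.
March has 31 days (5 left).
5 days into April → April 5, 2037.

April 5, 2037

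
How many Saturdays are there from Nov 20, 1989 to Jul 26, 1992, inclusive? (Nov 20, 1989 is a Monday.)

Nov 20, 1989 is a Monday; the first Saturday on or after it is Nov 25, 1989 (5 days later).
From Nov 25, 1989 to Jul 26, 1992: 36 + 365 + 365 + 208 = 974 days (rest of 1989, 1990, 1991, to Jul 26, 1992 in 1992).
974 ÷ 7 = 139 full weeks with remainder 1, so 139 more Saturdays after the first → 140.

140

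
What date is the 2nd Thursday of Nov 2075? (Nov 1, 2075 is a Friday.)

Nov 2075 begins on a Friday, so the first Thursday is Nov 7 (6 days later).
The 2nd Thursday is 1 weeks later: 7 + 7 = 14.

Nov 14, 2075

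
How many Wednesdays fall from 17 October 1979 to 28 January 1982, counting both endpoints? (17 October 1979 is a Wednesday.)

17 October 1979 is a Wednesday; the first Wednesday on or after it is 17 October 1979.
From 17 October 1979 to 28 January 1982: 75 + 366 + 365 + 28 = 834 days (rest of 1979, 1980, 1981, to 28 January 1982 in 1982).
834 ÷ 7 = 119 full weeks with remainder 1, so 119 more Wednesdays after the first → 120.

120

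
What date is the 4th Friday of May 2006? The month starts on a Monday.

May 26, 2006

May 2006 begins on a Monday, so the first Friday is May 5 (4 days later).
The 4th Friday is 3 weeks later: 5 + 21 = 26.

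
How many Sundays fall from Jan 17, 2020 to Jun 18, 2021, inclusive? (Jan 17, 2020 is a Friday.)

74

Jan 17, 2020 is a Friday; the first Sunday on or after it is Jan 19, 2020 (2 days later).
From Jan 19, 2020 to Jun 18, 2021: 347 + 169 = 516 days (rest of 2020, to Jun 18, 2021 in 2021).
516 ÷ 7 = 73 full weeks with remainder 5, so 73 more Sundays after the first → 74.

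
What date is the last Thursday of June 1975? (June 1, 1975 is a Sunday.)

June 1975 begins on a Sunday, so the first Thursday is June 5 (4 days later).
June 1975 has 30 days. Adding weeks: 5, 12, 19, 26 — the last one ≤ 30 is the 26th.

26 June 1975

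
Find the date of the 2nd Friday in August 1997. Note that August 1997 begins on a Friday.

August 1997 begins on a Friday, so the first Friday is August 1.
The 2nd Friday is 1 weeks later: 1 + 7 = 8.

8 August 1997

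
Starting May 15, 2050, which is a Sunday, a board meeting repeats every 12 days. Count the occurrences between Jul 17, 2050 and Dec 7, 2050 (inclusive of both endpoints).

Occurrences land 12·i days after May 15, 2050 for i = 0, 1, 2, …
Jul 17, 2050 is 63 days after the start; 63 ÷ 12 = 5 remainder 3; since the remainder is 3, round up to i = 6. First occurrence in the window: #7 on Jul 26, 2050 (6×12 = 72 days in).
Dec 7, 2050 is 206 days after the start; 206 ÷ 12 = 17 remainder 2. Last occurrence in the window: #18 on Dec 5, 2050.
Occurrences #7 through #18: 12 in total.

12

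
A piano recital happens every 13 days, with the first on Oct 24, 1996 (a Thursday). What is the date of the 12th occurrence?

The 12th occurrence is 11 intervals after the first: 11 × 13 = 143 days after Oct 24, 1996.
Oct has 31 days — 7 days to the end of Oct leaves 136.
Nov has 30 days (106 left).
Dec has 31 days (75 left).
Jan has 31 days (44 left).
Feb has 28 days (16 left).
16 days into Mar → Mar 16, 1997.

Mar 16, 1997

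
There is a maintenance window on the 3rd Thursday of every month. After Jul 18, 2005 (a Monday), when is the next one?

Jul 2005 starts on a Friday; its first Thursday is the 7th, so the 3rd Thursday is the 21st — Jul 21, 2005.
Jul 21, 2005 is after Jul 18, 2005, so that is the next one.

Jul 21, 2005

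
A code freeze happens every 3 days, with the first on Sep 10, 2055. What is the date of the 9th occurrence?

The 9th occurrence is 8 intervals after the first: 8 × 3 = 24 days after Sep 10, 2055.
Sep has 30 days — 20 days to the end of Sep leaves 4.
4 days into Oct → Oct 4, 2055.

Oct 4, 2055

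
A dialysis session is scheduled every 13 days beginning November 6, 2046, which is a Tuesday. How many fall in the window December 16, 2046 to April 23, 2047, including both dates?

Occurrences land 13·i days after November 6, 2046 for i = 0, 1, 2, …
December 16, 2046 is 40 days after the start; 40 ÷ 13 = 3 remainder 1; since the remainder is 1, round up to i = 4. First occurrence in the window: #5 on December 28, 2046 (4×13 = 52 days in).
April 23, 2047 is 168 days after the start; 168 ÷ 13 = 12 remainder 12. Last occurrence in the window: #13 on April 11, 2047.
Occurrences #5 through #13: 9 in total.

9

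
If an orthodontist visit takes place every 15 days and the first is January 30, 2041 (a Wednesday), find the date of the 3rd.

The 3rd occurrence is 2 intervals after the first: 2 × 15 = 30 days after January 30, 2041.
January has 31 days — 1 day to the end of January leaves 29.
February has 28 days (1 left).
1 day into March → March 1, 2041.

March 1, 2041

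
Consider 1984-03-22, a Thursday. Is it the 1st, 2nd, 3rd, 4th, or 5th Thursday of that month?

4th

Day 22 falls in week ⌈22/7⌉ of the month.
Days 1–7 hold the 1st Thursday, 8–14 the 2nd, 15–21 the 3rd, 22–28 the 4th, 29–31 the 5th.
22 is in the range for the 4th.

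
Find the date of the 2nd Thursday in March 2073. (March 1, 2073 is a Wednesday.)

2073-03-09

March 2073 begins on a Wednesday, so the first Thursday is March 2 (1 day later).
The 2nd Thursday is 1 weeks later: 2 + 7 = 9.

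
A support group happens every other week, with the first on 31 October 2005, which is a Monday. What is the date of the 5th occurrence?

The 5th occurrence is 4 intervals after the first: 4 × 14 = 56 days after 31 October 2005.
October has 31 days — 0 days to the end of October leaves 56.
November has 30 days (26 left).
26 days into December → 26 December 2005.

26 December 2005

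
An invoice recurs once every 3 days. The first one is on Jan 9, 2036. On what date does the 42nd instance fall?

May 11, 2036

The 42nd occurrence is 41 intervals after the first: 41 × 3 = 123 days after Jan 9, 2036.
Jan has 31 days — 22 days to the end of Jan leaves 101.
Feb has 29 days (72 left).
Mar has 31 days (41 left).
Apr has 30 days (11 left).
11 days into May → May 11, 2036.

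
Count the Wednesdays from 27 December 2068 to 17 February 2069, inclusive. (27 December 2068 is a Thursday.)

7

27 December 2068 is a Thursday; the first Wednesday on or after it is 2 January 2069 (6 days later).
From 2 January 2069 to 17 February 2069: 29 + 17 = 46 days (rest of January, February).
46 ÷ 7 = 6 full weeks with remainder 4, so 6 more Wednesdays after the first → 7.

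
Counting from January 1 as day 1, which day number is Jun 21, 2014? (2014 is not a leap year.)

Days in months before Jun: 31 + 28 + 31 + 30 + 31 = 151.
Plus 21 days into Jun → day 172.

172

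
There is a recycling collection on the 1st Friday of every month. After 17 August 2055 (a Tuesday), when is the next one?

3 September 2055

August 2055 starts on a Sunday, so its 1st Friday is 6 August 2055 (5 days in).
That is not after 17 August 2055, so look at September 2055.
September 2055 starts on a Wednesday, so its 1st Friday is 3 September 2055 (2 days in).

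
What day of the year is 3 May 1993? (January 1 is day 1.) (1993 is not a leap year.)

Days in months before May: 31 + 28 + 31 + 30 = 120.
Plus 3 days into May → day 123.

123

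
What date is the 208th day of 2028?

July 26, 2028

January has 31 days (208 − 31 = 177 remain).
February has 29 days (177 − 29 = 148 remain).
March has 31 days (148 − 31 = 117 remain).
April has 30 days (117 − 30 = 87 remain).
May has 31 days (87 − 31 = 56 remain).
June has 30 days (56 − 30 = 26 remain).
26 into July → July 26.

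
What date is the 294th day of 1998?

January has 31 days (294 − 31 = 263 remain).
February has 28 days (263 − 28 = 235 remain).
March has 31 days (235 − 31 = 204 remain).
April has 30 days (204 − 30 = 174 remain).
May has 31 days (174 − 31 = 143 remain).
June has 30 days (143 − 30 = 113 remain).
July has 31 days (113 − 31 = 82 remain).
August has 31 days (82 − 31 = 51 remain).
September has 30 days (51 − 30 = 21 remain).
21 into October → October 21.

1998-10-21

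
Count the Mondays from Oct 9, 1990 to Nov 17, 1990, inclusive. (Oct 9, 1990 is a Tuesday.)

5

Oct 9, 1990 is a Tuesday; the first Monday on or after it is Oct 15, 1990 (6 days later).
From Oct 15, 1990 to Nov 17, 1990: 16 + 17 = 33 days (rest of Oct, Nov).
33 ÷ 7 = 4 full weeks with remainder 5, so 4 more Mondays after the first → 5.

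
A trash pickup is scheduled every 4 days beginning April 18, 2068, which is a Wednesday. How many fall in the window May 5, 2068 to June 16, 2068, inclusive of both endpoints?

10

Occurrences land 4·i days after April 18, 2068 for i = 0, 1, 2, …
May 5, 2068 is 17 days after the start; 17 ÷ 4 = 4 remainder 1; since the remainder is 1, round up to i = 5. First occurrence in the window: #6 on May 8, 2068 (5×4 = 20 days in).
June 16, 2068 is 59 days after the start; 59 ÷ 4 = 14 remainder 3. Last occurrence in the window: #15 on June 13, 2068.
Occurrences #6 through #15: 10 in total.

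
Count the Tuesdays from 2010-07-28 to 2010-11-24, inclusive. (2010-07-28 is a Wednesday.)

17

2010-07-28 is a Wednesday; the first Tuesday on or after it is 2010-08-03 (6 days later).
From 2010-08-03 to 2010-11-24: 28 + 30 + 31 + 24 = 113 days (rest of August, September, October, November).
113 ÷ 7 = 16 full weeks with remainder 1, so 16 more Tuesdays after the first → 17.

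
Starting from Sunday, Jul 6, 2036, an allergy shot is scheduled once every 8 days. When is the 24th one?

The 24th occurrence is 23 intervals after the first: 23 × 8 = 184 days after Jul 6, 2036.
Jul has 31 days — 25 days to the end of Jul leaves 159.
Aug has 31 days (128 left).
Sep has 30 days (98 left).
Oct has 31 days (67 left).
Nov has 30 days (37 left).
Dec has 31 days (6 left).
6 days into Jan → Jan 6, 2037.

Jan 6, 2037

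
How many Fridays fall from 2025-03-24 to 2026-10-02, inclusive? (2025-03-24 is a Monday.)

2025-03-24 is a Monday; the first Friday on or after it is 2025-03-28 (4 days later).
From 2025-03-28 to 2026-10-02: 278 + 275 = 553 days (rest of 2025, to 2026-10-02 in 2026).
553 ÷ 7 = 79 full weeks with remainder 0, so 79 more Fridays after the first → 80.

80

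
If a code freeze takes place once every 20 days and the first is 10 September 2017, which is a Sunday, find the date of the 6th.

19 December 2017

The 6th occurrence is 5 intervals after the first: 5 × 20 = 100 days after 10 September 2017.
September has 30 days — 20 days to the end of September leaves 80.
October has 31 days (49 left).
November has 30 days (19 left).
19 days into December → 19 December 2017.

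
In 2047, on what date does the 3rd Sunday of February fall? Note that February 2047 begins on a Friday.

2047-02-17

February 2047 begins on a Friday, so the first Sunday is February 3 (2 days later).
The 3rd Sunday is 2 weeks later: 3 + 14 = 17.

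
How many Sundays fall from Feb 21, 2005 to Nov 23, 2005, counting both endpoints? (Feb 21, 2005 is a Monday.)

Feb 21, 2005 is a Monday; the first Sunday on or after it is Feb 27, 2005 (6 days later).
From Feb 27, 2005 to Nov 23, 2005: 1 + 31 + 30 + 31 + 30 + 31 + 31 + 30 + 31 + 23 = 269 days (rest of Feb, Mar, Apr, May, Jun, Jul, Aug, Sep, Oct, Nov).
269 ÷ 7 = 38 full weeks with remainder 3, so 38 more Sundays after the first → 39.

39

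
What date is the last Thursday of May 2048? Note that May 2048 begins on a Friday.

May 2048 begins on a Friday, so the first Thursday is May 7 (6 days later).
May 2048 has 31 days. Adding weeks: 7, 14, 21, 28 — the last one ≤ 31 is the 28th.

2048-05-28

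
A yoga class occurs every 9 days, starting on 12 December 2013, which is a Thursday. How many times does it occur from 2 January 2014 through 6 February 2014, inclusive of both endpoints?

4

Occurrences land 9·i days after 12 December 2013 for i = 0, 1, 2, …
2 January 2014 is 21 days after the start; 21 ÷ 9 = 2 remainder 3; since the remainder is 3, round up to i = 3. First occurrence in the window: #4 on 8 January 2014 (3×9 = 27 days in).
6 February 2014 is 56 days after the start; 56 ÷ 9 = 6 remainder 2. Last occurrence in the window: #7 on 4 February 2014.
Occurrences #4 through #7: 4 in total.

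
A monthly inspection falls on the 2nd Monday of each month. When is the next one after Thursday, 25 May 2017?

May 2017 starts on a Monday; its first Monday is the 1st, so the 2nd Monday is the 8th — 8 May 2017.
That is not after 25 May 2017, so look at June 2017.
June 2017 starts on a Thursday; its first Monday is the 5th, so the 2nd Monday is the 12th — 12 June 2017.

12 June 2017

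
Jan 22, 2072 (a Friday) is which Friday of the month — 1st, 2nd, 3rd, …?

Day 22 falls in week ⌈22/7⌉ of the month.
Days 1–7 hold the 1st Friday, 8–14 the 2nd, 15–21 the 3rd, 22–28 the 4th, 29–31 the 5th.
22 is in the range for the 4th.

4th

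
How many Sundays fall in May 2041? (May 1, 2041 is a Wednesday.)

4

May 1, 2041 is a Wednesday; the first Sunday on or after it is May 5, 2041 (4 days later).
From May 5, 2041 to May 31, 2041 is 31 − 5 = 26 days.
26 ÷ 7 = 3 full weeks with remainder 5, so 3 more Sundays after the first → 4.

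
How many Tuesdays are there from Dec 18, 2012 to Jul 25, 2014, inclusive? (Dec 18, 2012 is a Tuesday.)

Dec 18, 2012 is a Tuesday; the first Tuesday on or after it is Dec 18, 2012.
From Dec 18, 2012 to Jul 25, 2014: 13 + 365 + 206 = 584 days (rest of 2012, 2013, to Jul 25, 2014 in 2014).
584 ÷ 7 = 83 full weeks with remainder 3, so 83 more Tuesdays after the first → 84.

84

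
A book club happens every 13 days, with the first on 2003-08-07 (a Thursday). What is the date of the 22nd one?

2004-05-06

The 22nd occurrence is 21 intervals after the first: 21 × 13 = 273 days after 2003-08-07.
August has 31 days — 24 days to the end of August leaves 249.
September has 30 days (219 left).
October has 31 days (188 left).
November has 30 days (158 left).
December has 31 days (127 left).
January has 31 days (96 left).
February has 29 days (67 left).
March has 31 days (36 left).
April has 30 days (6 left).
6 days into May → 2004-05-06.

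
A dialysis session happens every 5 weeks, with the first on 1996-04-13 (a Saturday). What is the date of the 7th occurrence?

The 7th occurrence is 6 intervals after the first: 6 × 35 = 210 days after 1996-04-13.
April has 30 days — 17 days to the end of April leaves 193.
May has 31 days (162 left).
June has 30 days (132 left).
July has 31 days (101 left).
August has 31 days (70 left).
September has 30 days (40 left).
October has 31 days (9 left).
9 days into November → 1996-11-09.

1996-11-09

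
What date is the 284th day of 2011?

January has 31 days (284 − 31 = 253 remain).
February has 28 days (253 − 28 = 225 remain).
March has 31 days (225 − 31 = 194 remain).
April has 30 days (194 − 30 = 164 remain).
May has 31 days (164 − 31 = 133 remain).
June has 30 days (133 − 30 = 103 remain).
July has 31 days (103 − 31 = 72 remain).
August has 31 days (72 − 31 = 41 remain).
September has 30 days (41 − 30 = 11 remain).
11 into October → October 11.

2011-10-11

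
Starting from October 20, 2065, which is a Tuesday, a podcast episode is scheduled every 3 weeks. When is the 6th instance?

The 6th occurrence is 5 intervals after the first: 5 × 21 = 105 days after October 20, 2065.
October has 31 days — 11 days to the end of October leaves 94.
November has 30 days (64 left).
December has 31 days (33 left).
January has 31 days (2 left).
2 days into February → February 2, 2066.

February 2, 2066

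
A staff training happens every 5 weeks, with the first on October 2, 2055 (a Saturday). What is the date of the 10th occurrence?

The 10th occurrence is 9 intervals after the first: 9 × 35 = 315 days after October 2, 2055.
October has 31 days — 29 days to the end of October leaves 286.
November has 30 days (256 left).
December has 31 days (225 left).
January has 31 days (194 left).
February has 29 days (165 left).
March has 31 days (134 left).
April has 30 days (104 left).
May has 31 days (73 left).
June has 30 days (43 left).
July has 31 days (12 left).
12 days into August → August 12, 2056.

August 12, 2056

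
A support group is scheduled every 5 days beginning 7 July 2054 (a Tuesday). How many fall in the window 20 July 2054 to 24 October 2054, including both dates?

Occurrences land 5·i days after 7 July 2054 for i = 0, 1, 2, …
20 July 2054 is 13 days after the start; 13 ÷ 5 = 2 remainder 3; since the remainder is 3, round up to i = 3. First occurrence in the window: #4 on 22 July 2054 (3×5 = 15 days in).
24 October 2054 is 109 days after the start; 109 ÷ 5 = 21 remainder 4. Last occurrence in the window: #22 on 20 October 2054.
Occurrences #4 through #22: 19 in total.

19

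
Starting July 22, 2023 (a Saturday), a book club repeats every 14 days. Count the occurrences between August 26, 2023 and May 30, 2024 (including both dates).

20

Occurrences land 14·i days after July 22, 2023 for i = 0, 1, 2, …
August 26, 2023 is 35 days after the start; 35 ÷ 14 = 2 remainder 7; since the remainder is 7, round up to i = 3. First occurrence in the window: #4 on September 2, 2023 (3×14 = 42 days in).
May 30, 2024 is 313 days after the start; 313 ÷ 14 = 22 remainder 5. Last occurrence in the window: #23 on May 25, 2024.
Occurrences #4 through #23: 20 in total.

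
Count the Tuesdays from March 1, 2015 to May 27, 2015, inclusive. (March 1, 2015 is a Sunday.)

March 1, 2015 is a Sunday; the first Tuesday on or after it is March 3, 2015 (2 days later).
From March 3, 2015 to May 27, 2015: 28 + 30 + 27 = 85 days (rest of March, April, May).
85 ÷ 7 = 12 full weeks with remainder 1, so 12 more Tuesdays after the first → 13.

13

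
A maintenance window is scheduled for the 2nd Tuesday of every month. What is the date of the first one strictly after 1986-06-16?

June 1986 starts on a Sunday; its first Tuesday is the 3rd, so the 2nd Tuesday is the 10th — 1986-06-10.
That is not after 1986-06-16, so look at July 1986.
July 1986 starts on a Tuesday; its first Tuesday is the 1st, so the 2nd Tuesday is the 8th — 1986-07-08.

1986-07-08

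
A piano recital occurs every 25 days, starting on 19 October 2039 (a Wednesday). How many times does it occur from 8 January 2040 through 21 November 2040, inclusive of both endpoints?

12

Occurrences land 25·i days after 19 October 2039 for i = 0, 1, 2, …
8 January 2040 is 81 days after the start; 81 ÷ 25 = 3 remainder 6; since the remainder is 6, round up to i = 4. First occurrence in the window: #5 on 27 January 2040 (4×25 = 100 days in).
21 November 2040 is 399 days after the start; 399 ÷ 25 = 15 remainder 24. Last occurrence in the window: #16 on 28 October 2040.
Occurrences #5 through #16: 12 in total.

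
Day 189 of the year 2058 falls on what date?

2058-07-08

January has 31 days (189 − 31 = 158 remain).
February has 28 days (158 − 28 = 130 remain).
March has 31 days (130 − 31 = 99 remain).
April has 30 days (99 − 30 = 69 remain).
May has 31 days (69 − 31 = 38 remain).
June has 30 days (38 − 30 = 8 remain).
8 into July → July 8.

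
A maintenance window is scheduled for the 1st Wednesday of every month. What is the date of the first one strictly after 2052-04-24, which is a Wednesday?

April 2052 starts on a Monday, so its 1st Wednesday is 2052-04-03 (2 days in).
That is not after 2052-04-24, so look at May 2052.
May 2052 starts on a Wednesday, so its 1st Wednesday is 2052-05-01.

2052-05-01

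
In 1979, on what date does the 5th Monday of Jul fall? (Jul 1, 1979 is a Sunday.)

Jul 30, 1979

Jul 1979 begins on a Sunday, so the first Monday is Jul 2 (1 day later).
The 5th Monday is 4 weeks later: 2 + 28 = 30.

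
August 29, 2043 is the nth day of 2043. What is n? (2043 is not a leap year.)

241

Days in months before August: 31 + 28 + 31 + 30 + 31 + 30 + 31 = 212.
Plus 29 days into August → day 241.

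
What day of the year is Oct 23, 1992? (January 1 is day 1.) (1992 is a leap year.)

Days in months before Oct: 31 + 29 + 31 + 30 + 31 + 30 + 31 + 31 + 30 = 274.
Plus 23 days into Oct → day 297.

297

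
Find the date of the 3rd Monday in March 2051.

2051-03-20

March 2051 begins on a Wednesday, so the first Monday is March 6 (5 days later).
The 3rd Monday is 2 weeks later: 6 + 14 = 20.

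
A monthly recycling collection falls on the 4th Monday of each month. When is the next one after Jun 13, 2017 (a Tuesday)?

Jun 2017 starts on a Thursday; its first Monday is the 5th, so the 4th Monday is the 26th — Jun 26, 2017.
Jun 26, 2017 is after Jun 13, 2017, so that is the next one.

Jun 26, 2017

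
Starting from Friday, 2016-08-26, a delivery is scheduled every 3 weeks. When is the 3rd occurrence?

The 3rd occurrence is 2 intervals after the first: 2 × 21 = 42 days after 2016-08-26.
August has 31 days — 5 days to the end of August leaves 37.
September has 30 days (7 left).
7 days into October → 2016-10-07.

2016-10-07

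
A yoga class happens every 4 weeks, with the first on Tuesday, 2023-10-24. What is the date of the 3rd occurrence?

2023-12-19

The 3rd occurrence is 2 intervals after the first: 2 × 28 = 56 days after 2023-10-24.
October has 31 days — 7 days to the end of October leaves 49.
November has 30 days (19 left).
19 days into December → 2023-12-19.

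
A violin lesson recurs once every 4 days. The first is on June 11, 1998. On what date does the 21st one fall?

August 30, 1998

The 21st occurrence is 20 intervals after the first: 20 × 4 = 80 days after June 11, 1998.
June has 30 days — 19 days to the end of June leaves 61.
July has 31 days (30 left).
30 days into August → August 30, 1998.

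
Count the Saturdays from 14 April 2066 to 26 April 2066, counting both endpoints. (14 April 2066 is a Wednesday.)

2

14 April 2066 is a Wednesday; the first Saturday on or after it is 17 April 2066 (3 days later).
From 17 April 2066 to 26 April 2066 is 26 − 17 = 9 days.
9 ÷ 7 = 1 full weeks with remainder 2, so 1 more Saturdays after the first → 2.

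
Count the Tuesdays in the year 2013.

53

1 January 2013 is a Tuesday; the first Tuesday on or after it is 1 January 2013.
From 1 January 2013 to 31 December 2013: 30 + 28 + 31 + 30 + 31 + 30 + 31 + 31 + 30 + 31 + 30 + 31 = 364 days (rest of January, February, March, April, May, June, July, August, September, October, November, December).
364 ÷ 7 = 52 full weeks with remainder 0, so 52 more Tuesdays after the first → 53.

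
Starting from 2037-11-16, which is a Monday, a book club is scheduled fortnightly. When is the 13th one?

The 13th occurrence is 12 intervals after the first: 12 × 14 = 168 days after 2037-11-16.
November has 30 days — 14 days to the end of November leaves 154.
December has 31 days (123 left).
January has 31 days (92 left).
February has 28 days (64 left).
March has 31 days (33 left).
April has 30 days (3 left).
3 days into May → 2038-05-03.

2038-05-03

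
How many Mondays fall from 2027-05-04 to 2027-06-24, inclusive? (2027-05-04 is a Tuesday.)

7

2027-05-04 is a Tuesday; the first Monday on or after it is 2027-05-10 (6 days later).
From 2027-05-10 to 2027-06-24: 21 + 24 = 45 days (rest of May, June).
45 ÷ 7 = 6 full weeks with remainder 3, so 6 more Mondays after the first → 7.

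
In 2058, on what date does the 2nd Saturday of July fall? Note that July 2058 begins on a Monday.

July 2058 begins on a Monday, so the first Saturday is July 6 (5 days later).
The 2nd Saturday is 1 weeks later: 6 + 7 = 13.

July 13, 2058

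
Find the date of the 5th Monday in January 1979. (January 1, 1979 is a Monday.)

January 1979 begins on a Monday, so the first Monday is January 1.
The 5th Monday is 4 weeks later: 1 + 28 = 29.

1979-01-29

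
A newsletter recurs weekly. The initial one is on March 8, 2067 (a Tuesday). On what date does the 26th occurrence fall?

August 30, 2067

The 26th occurrence is 25 intervals after the first: 25 × 7 = 175 days after March 8, 2067.
March has 31 days — 23 days to the end of March leaves 152.
April has 30 days (122 left).
May has 31 days (91 left).
June has 30 days (61 left).
July has 31 days (30 left).
30 days into August → August 30, 2067.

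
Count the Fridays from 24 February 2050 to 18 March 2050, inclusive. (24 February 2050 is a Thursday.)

24 February 2050 is a Thursday; the first Friday on or after it is 25 February 2050 (1 day later).
From 25 February 2050 to 18 March 2050: 3 + 18 = 21 days (rest of February, March).
21 ÷ 7 = 3 full weeks with remainder 0, so 3 more Fridays after the first → 4.

4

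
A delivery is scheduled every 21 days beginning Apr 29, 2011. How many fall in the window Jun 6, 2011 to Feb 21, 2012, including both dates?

13

Occurrences land 21·i days after Apr 29, 2011 for i = 0, 1, 2, …
Jun 6, 2011 is 38 days after the start; 38 ÷ 21 = 1 remainder 17; since the remainder is 17, round up to i = 2. First occurrence in the window: #3 on Jun 10, 2011 (2×21 = 42 days in).
Feb 21, 2012 is 298 days after the start; 298 ÷ 21 = 14 remainder 4. Last occurrence in the window: #15 on Feb 17, 2012.
Occurrences #3 through #15: 13 in total.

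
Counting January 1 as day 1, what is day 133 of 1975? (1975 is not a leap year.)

13 May 1975

January has 31 days (133 − 31 = 102 remain).
February has 28 days (102 − 28 = 74 remain).
March has 31 days (74 − 31 = 43 remain).
April has 30 days (43 − 30 = 13 remain).
13 into May → May 13.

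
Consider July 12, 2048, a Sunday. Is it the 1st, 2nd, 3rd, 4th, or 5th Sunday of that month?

2nd

Day 12 falls in week ⌈12/7⌉ of the month.
Days 1–7 hold the 1st Sunday, 8–14 the 2nd, 15–21 the 3rd, 22–28 the 4th, 29–31 the 5th.
12 is in the range for the 2nd.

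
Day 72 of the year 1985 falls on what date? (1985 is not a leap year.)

January has 31 days (72 − 31 = 41 remain).
February has 28 days (41 − 28 = 13 remain).
13 into March → March 13.

1985-03-13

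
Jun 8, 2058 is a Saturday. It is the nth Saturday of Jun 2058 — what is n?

2nd

Day 8 falls in week ⌈8/7⌉ of the month.
Days 1–7 hold the 1st Saturday, 8–14 the 2nd, 15–21 the 3rd, 22–28 the 4th, 29–31 the 5th.
8 is in the range for the 2nd.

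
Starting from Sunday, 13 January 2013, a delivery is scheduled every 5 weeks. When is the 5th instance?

2 June 2013

The 5th occurrence is 4 intervals after the first: 4 × 35 = 140 days after 13 January 2013.
January has 31 days — 18 days to the end of January leaves 122.
February has 28 days (94 left).
March has 31 days (63 left).
April has 30 days (33 left).
May has 31 days (2 left).
2 days into June → 2 June 2013.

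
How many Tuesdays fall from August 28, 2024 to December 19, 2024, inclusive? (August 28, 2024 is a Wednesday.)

August 28, 2024 is a Wednesday; the first Tuesday on or after it is September 3, 2024 (6 days later).
From September 3, 2024 to December 19, 2024: 27 + 31 + 30 + 19 = 107 days (rest of September, October, November, December).
107 ÷ 7 = 15 full weeks with remainder 2, so 15 more Tuesdays after the first → 16.

16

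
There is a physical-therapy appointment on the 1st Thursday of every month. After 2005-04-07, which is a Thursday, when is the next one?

April 2005 starts on a Friday, so its 1st Thursday is 2005-04-07 (6 days in).
That is not after 2005-04-07, so look at May 2005.
May 2005 starts on a Sunday, so its 1st Thursday is 2005-05-05 (4 days in).

2005-05-05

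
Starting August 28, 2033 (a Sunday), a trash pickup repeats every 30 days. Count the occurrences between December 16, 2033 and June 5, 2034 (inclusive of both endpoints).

6

Occurrences land 30·i days after August 28, 2033 for i = 0, 1, 2, …
December 16, 2033 is 110 days after the start; 110 ÷ 30 = 3 remainder 20; since the remainder is 20, round up to i = 4. First occurrence in the window: #5 on December 26, 2033 (4×30 = 120 days in).
June 5, 2034 is 281 days after the start; 281 ÷ 30 = 9 remainder 11. Last occurrence in the window: #10 on May 25, 2034.
Occurrences #5 through #10: 6 in total.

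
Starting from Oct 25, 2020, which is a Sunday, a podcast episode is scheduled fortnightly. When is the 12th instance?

The 12th occurrence is 11 intervals after the first: 11 × 14 = 154 days after Oct 25, 2020.
Oct has 31 days — 6 days to the end of Oct leaves 148.
Nov has 30 days (118 left).
Dec has 31 days (87 left).
Jan has 31 days (56 left).
Feb has 28 days (28 left).
28 days into Mar → Mar 28, 2021.

Mar 28, 2021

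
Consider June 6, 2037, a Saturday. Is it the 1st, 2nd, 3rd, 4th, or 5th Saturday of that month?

Day 6 falls in week ⌈6/7⌉ of the month.
Days 1–7 hold the 1st Saturday, 8–14 the 2nd, 15–21 the 3rd, 22–28 the 4th, 29–31 the 5th.
6 is in the range for the 1st.

1st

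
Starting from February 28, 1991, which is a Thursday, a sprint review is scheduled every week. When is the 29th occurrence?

The 29th occurrence is 28 intervals after the first: 28 × 7 = 196 days after February 28, 1991.
February has 28 days — 0 days to the end of February leaves 196.
March has 31 days (165 left).
April has 30 days (135 left).
May has 31 days (104 left).
June has 30 days (74 left).
July has 31 days (43 left).
August has 31 days (12 left).
12 days into September → September 12, 1991.

September 12, 1991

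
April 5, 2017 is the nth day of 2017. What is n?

95

Days in months before April: 31 + 28 + 31 = 90.
Plus 5 days into April → day 95.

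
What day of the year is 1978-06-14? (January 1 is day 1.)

Days in months before June: 31 + 28 + 31 + 30 + 31 = 151.
Plus 14 days into June → day 165.

165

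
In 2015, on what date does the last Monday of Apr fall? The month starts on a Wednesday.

Apr 27, 2015

Apr 2015 begins on a Wednesday, so the first Monday is Apr 6 (5 days later).
Apr 2015 has 30 days. Adding weeks: 6, 13, 20, 27 — the last one ≤ 30 is the 27th.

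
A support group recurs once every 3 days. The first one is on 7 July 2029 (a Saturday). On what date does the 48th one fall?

The 48th occurrence is 47 intervals after the first: 47 × 3 = 141 days after 7 July 2029.
July has 31 days — 24 days to the end of July leaves 117.
August has 31 days (86 left).
September has 30 days (56 left).
October has 31 days (25 left).
25 days into November → 25 November 2029.

25 November 2029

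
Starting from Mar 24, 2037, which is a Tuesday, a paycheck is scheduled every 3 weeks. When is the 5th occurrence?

The 5th occurrence is 4 intervals after the first: 4 × 21 = 84 days after Mar 24, 2037.
Mar has 31 days — 7 days to the end of Mar leaves 77.
Apr has 30 days (47 left).
May has 31 days (16 left).
16 days into Jun → Jun 16, 2037.

Jun 16, 2037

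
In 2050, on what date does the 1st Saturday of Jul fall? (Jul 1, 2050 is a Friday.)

Jul 2, 2050

Jul 2050 begins on a Friday, so the first Saturday is Jul 2 (1 day later).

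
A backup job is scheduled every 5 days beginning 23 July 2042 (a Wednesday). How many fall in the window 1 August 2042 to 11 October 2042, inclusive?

15

Occurrences land 5·i days after 23 July 2042 for i = 0, 1, 2, …
1 August 2042 is 9 days after the start; 9 ÷ 5 = 1 remainder 4; since the remainder is 4, round up to i = 2. First occurrence in the window: #3 on 2 August 2042 (2×5 = 10 days in).
11 October 2042 is 80 days after the start; 80 ÷ 5 = 16 remainder 0. Last occurrence in the window: #17 on 11 October 2042.
Occurrences #3 through #17: 15 in total.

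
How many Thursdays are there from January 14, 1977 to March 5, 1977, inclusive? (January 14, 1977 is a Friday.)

January 14, 1977 is a Friday; the first Thursday on or after it is January 20, 1977 (6 days later).
From January 20, 1977 to March 5, 1977: 11 + 28 + 5 = 44 days (rest of January, February, March).
44 ÷ 7 = 6 full weeks with remainder 2, so 6 more Thursdays after the first → 7.

7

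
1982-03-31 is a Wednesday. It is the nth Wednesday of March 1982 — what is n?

5th

Day 31 falls in week ⌈31/7⌉ of the month.
Days 1–7 hold the 1st Wednesday, 8–14 the 2nd, 15–21 the 3rd, 22–28 the 4th, 29–31 the 5th.
31 is in the range for the 5th.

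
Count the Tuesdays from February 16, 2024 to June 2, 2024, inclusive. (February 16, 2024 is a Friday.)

February 16, 2024 is a Friday; the first Tuesday on or after it is February 20, 2024 (4 days later).
From February 20, 2024 to June 2, 2024: 9 + 31 + 30 + 31 + 2 = 103 days (rest of February, March, April, May, June).
103 ÷ 7 = 14 full weeks with remainder 5, so 14 more Tuesdays after the first → 15.

15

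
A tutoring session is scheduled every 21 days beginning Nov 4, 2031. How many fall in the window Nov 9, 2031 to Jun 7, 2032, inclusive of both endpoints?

Occurrences land 21·i days after Nov 4, 2031 for i = 0, 1, 2, …
Nov 9, 2031 is 5 days after the start; 5 ÷ 21 = 0 remainder 5; since the remainder is 5, round up to i = 1. First occurrence in the window: #2 on Nov 25, 2031 (1×21 = 21 days in).
Jun 7, 2032 is 216 days after the start; 216 ÷ 21 = 10 remainder 6. Last occurrence in the window: #11 on Jun 1, 2032.
Occurrences #2 through #11: 10 in total.

10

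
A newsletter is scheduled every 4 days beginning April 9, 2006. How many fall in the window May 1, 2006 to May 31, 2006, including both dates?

8

Occurrences land 4·i days after April 9, 2006 for i = 0, 1, 2, …
May 1, 2006 is 22 days after the start; 22 ÷ 4 = 5 remainder 2; since the remainder is 2, round up to i = 6. First occurrence in the window: #7 on May 3, 2006 (6×4 = 24 days in).
May 31, 2006 is 52 days after the start; 52 ÷ 4 = 13 remainder 0. Last occurrence in the window: #14 on May 31, 2006.
Occurrences #7 through #14: 8 in total.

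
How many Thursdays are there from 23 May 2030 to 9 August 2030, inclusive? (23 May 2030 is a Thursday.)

12

23 May 2030 is a Thursday; the first Thursday on or after it is 23 May 2030.
From 23 May 2030 to 9 August 2030: 8 + 30 + 31 + 9 = 78 days (rest of May, June, July, August).
78 ÷ 7 = 11 full weeks with remainder 1, so 11 more Thursdays after the first → 12.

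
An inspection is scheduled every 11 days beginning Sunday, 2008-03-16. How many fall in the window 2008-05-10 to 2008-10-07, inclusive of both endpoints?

Occurrences land 11·i days after 2008-03-16 for i = 0, 1, 2, …
2008-05-10 is 55 days after the start; 55 ÷ 11 = 5 remainder 0. First occurrence in the window: #6 on 2008-05-10 (5×11 = 55 days in).
2008-10-07 is 205 days after the start; 205 ÷ 11 = 18 remainder 7. Last occurrence in the window: #19 on 2008-09-30.
Occurrences #6 through #19: 14 in total.

14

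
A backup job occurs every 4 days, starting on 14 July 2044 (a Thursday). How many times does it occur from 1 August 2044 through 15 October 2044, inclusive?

19

Occurrences land 4·i days after 14 July 2044 for i = 0, 1, 2, …
1 August 2044 is 18 days after the start; 18 ÷ 4 = 4 remainder 2; since the remainder is 2, round up to i = 5. First occurrence in the window: #6 on 3 August 2044 (5×4 = 20 days in).
15 October 2044 is 93 days after the start; 93 ÷ 4 = 23 remainder 1. Last occurrence in the window: #24 on 14 October 2044.
Occurrences #6 through #24: 19 in total.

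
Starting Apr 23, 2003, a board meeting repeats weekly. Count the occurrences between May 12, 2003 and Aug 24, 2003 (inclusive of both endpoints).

Occurrences land 7·i days after Apr 23, 2003 for i = 0, 1, 2, …
May 12, 2003 is 19 days after the start; 19 ÷ 7 = 2 remainder 5; since the remainder is 5, round up to i = 3. First occurrence in the window: #4 on May 14, 2003 (3×7 = 21 days in).
Aug 24, 2003 is 123 days after the start; 123 ÷ 7 = 17 remainder 4. Last occurrence in the window: #18 on Aug 20, 2003.
Occurrences #4 through #18: 15 in total.

15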